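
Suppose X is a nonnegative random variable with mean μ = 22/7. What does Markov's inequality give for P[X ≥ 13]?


μ = E[X] = 22/7, a = 13.
Markov: P[X ≥ 13] ≤ μ/a = (22/7)/13 = 22/91.
Numerically: ≈ 0.242.
(Since a = 13 > μ = 3.143, the bound 22/91 is < 1 and informative.)

P[X ≥ 13] ≤ 22/91 ≈ 0.242.


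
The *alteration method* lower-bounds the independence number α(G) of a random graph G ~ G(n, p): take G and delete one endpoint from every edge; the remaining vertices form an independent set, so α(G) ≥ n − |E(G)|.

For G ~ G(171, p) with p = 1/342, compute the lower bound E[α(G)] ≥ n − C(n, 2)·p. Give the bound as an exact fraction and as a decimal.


E[|E(G)|] = C(171, 2)·p = 14535 · (1/342) = 85/2.
E[α(G)] ≥ n − E[|E(G)|] = 171 − 85/2 = 257/2.
Numerically: ≈ 128.500.
(This is only a lower bound; the true E[α(G)] may be larger.)

E[α(G)] ≥ 257/2 ≈ 128.500.


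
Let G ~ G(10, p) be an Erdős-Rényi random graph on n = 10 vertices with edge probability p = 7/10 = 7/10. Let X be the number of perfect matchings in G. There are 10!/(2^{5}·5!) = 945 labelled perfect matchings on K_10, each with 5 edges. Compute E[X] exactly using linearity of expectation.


K_10 has 10!/(2^{5}·5!) = 945 labelled perfect matchings.
For each such perfect matching H, let X_H = 1 if all 5 edges of H are present in G. Then P[X_H = 1] = p^{5} = (7/10)^{5} = 16807/100000.
By linearity: E[X] = Σ_H E[X_H] = 945 · p^{5} = 945 · 16807/100000 = 3176523/20000.
Numerically: E[X] ≈ 158.826.

E[X] = 945 · (7/10)^{5} = 3176523/20000 ≈ 158.826.


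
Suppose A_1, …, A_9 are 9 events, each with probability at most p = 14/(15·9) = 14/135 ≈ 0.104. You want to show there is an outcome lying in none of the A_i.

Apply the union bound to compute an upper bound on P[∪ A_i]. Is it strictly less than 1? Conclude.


Union bound: P[∪_{i=1}^{9} A_i] ≤ Σ_i P[A_i] ≤ 9·p = 9·(14/135) = 14/15.
Numerically: 14/15 ≈ 0.933.
Is 14/15 < 1? YES.
Since P[∪ A_i] ≤ 14/15 < 1, the complement has P[∩ A_i^c] ≥ 1 − 14/15 = 1/15 > 0, so some outcome avoids every A_i.

9·p = 14/15 ≈ 0.933; existence CERTIFIED by the union bound.


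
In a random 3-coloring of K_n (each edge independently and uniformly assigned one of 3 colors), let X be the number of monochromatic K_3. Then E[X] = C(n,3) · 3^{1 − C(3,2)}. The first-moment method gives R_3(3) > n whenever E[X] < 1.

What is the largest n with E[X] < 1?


We need C(n, 3) · 3^{1 − 3} < 1, i.e. C(n, 3) < 3^{3 − 1} = 9.
Check values of n near the boundary:
  n = 3: C(3, 3) = 1; 1 < 9? YES
  n = 4: C(4, 3) = 4; 4 < 9? YES
  n = 5: C(5, 3) = 10; 10 < 9? NO
  n = 6: C(6, 3) = 20; 20 < 9? NO
The largest n with C(n, 3) < 9 is n = 4 (where E[X] = 4/9 ≈ 0.4444). Hence R_3(3) > 4, i.e. R_3(3) ≥ 5.

Largest n = 4; hence R_3(3) > 4.


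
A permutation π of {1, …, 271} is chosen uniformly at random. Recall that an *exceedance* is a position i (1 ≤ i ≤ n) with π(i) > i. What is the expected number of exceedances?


Write X = Σ_{i=1}^{271} X_i, where X_i = 1_{π(i) > i}.
For each fixed i, π(i) is uniform over {1, …, 271} (marginal of a uniform permutation), so P[π(i) > i] = (n − i)/n. Summing: Σ_{i=1}^{271} (n − i)/n = (0 + 1 + … + 270)/271 = 271(271 − 1)/(2·271) = (271 − 1)/2.
Hence E[X] = Σ_{i=1}^{271} (271 − i)/271 = 135 ≈ 135.0000.

E[X] = 135 = 135.0000.


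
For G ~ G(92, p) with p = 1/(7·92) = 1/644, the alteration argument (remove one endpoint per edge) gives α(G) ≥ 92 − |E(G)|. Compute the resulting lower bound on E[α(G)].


E[|E(G)|] = C(92, 2)·p = 4186 · (1/644) = 13/2.
E[α(G)] ≥ n − E[|E(G)|] = 92 − 13/2 = 171/2.
Numerically: ≈ 85.500000.
(This is only a lower bound; the true E[α(G)] may be larger.)

E[α(G)] ≥ 171/2 ≈ 85.500000.


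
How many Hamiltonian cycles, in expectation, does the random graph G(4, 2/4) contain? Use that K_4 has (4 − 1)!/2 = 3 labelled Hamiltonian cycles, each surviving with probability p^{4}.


K_4 has (4 − 1)!/2 = 3 labelled Hamiltonian cycles.
For each such Hamiltonian cycle H, let X_H = 1 if all 4 edges of H are present in G. Then P[X_H = 1] = p^{4} = (1/2)^{4} = 1/16.
By linearity of expectation: E[X] = Σ_H E[X_H] = 3 · p^{4} = 3 · 1/16 = 3/16.
Numerically: E[X] ≈ 0.1875.

E[X] = 3 · (1/2)^{4} = 3/16 ≈ 0.1875.


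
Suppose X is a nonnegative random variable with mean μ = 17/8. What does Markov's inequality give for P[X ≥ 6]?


μ = E[X] = 17/8, a = 6.
Markov: P[X ≥ 6] ≤ μ/a = (17/8)/6 = 17/48.
Numerically: ≈ 0.35417.
(Since a = 6 > μ = 2.12500, the bound 17/48 is < 1 and informative.)

P[X ≥ 6] ≤ 17/48 ≈ 0.35417.


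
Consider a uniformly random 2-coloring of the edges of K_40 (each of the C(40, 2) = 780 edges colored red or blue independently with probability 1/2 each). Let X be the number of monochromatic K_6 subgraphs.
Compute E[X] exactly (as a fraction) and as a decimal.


Let X = Σ_S X_S over the C(40, 6) = 3838380 subsets S of size 6, where X_S = 1 if the K_6 on S is monochromatic.
For a fixed S, the K_6 on S has C(6, 2) = 15 edges. P[all 15 edges red] = (1/2)^15, and likewise for blue, so P[monochromatic] = 2·(1/2)^15 = 2^{1 − 15} = 1/16384.
By linearity: E[X] = C(40, 6) · 2^{1 − 15} = 3838380 · 1/16384 = 959595/4096.
Numerically: E[X] ≈ 234.2761.

E[X] = C(40,6)·2^(1−C(6,2)) = 959595/4096 ≈ 234.2761.


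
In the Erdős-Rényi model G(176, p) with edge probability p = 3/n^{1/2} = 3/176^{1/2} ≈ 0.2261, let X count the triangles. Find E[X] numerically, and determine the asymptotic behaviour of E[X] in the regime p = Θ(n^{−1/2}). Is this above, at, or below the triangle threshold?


Number of potential triangles: C(176, 3) = 893200.
Each occurs with probability p³ ≈ (0.2261)³ ≈ 1.156365e-02.
By linearity: E[X] = C(176, 3)·p³ ≈ 893200 · 1.156365e-02 ≈ 10328.6480.
Since α = 1/2 < 1, p = c/n^{1/2} ≫ 1/n is above the triangle threshold p ~ 1/n. Asymptotically E[X] ~ (c³/6)·n^{3(1−α)} = (3³/6)·n^{1.5} → ∞; triangles are abundant w.h.p.

E[X] ≈ 10328.6480; in regime p = Θ(1/n^{1/2}) E[X] diverges (above the triangle threshold p ~ 1/n).


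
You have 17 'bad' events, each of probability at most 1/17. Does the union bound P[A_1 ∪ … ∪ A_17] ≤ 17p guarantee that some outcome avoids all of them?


Union bound: P[∪_{i=1}^{17} A_i] ≤ Σ_i P[A_i] ≤ 17·p = 17·(1/17) = 1.
Numerically: 1 ≈ 1.00000.
Is 1 < 1? NO.
Since the bound 1 is ≥ 1, the union bound is uninformative here; it does NOT by itself certify existence.

17·p = 1 ≈ 1.00000; existence NOT certified by the union bound.


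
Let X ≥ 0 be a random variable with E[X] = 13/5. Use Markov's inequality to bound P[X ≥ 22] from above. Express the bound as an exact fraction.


μ = E[X] = 13/5, a = 22.
Markov: P[X ≥ 22] ≤ μ/a = (13/5)/22 = 13/110.
Numerically: ≈ 0.11818.
(Since a = 22 > μ = 2.60000, the bound 13/110 is < 1 and informative.)

P[X ≥ 22] ≤ 13/110 ≈ 0.11818.


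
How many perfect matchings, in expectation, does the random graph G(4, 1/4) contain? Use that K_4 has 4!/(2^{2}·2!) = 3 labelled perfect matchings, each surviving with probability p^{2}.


K_4 has 4!/(2^{2}·2!) = 3 labelled perfect matchings.
For each such perfect matching H, let X_H = 1 if all 2 edges of H are present in G. Then P[X_H = 1] = p^{2} = (1/4)^{2} = 1/16.
Summing the indicators: E[X] = Σ_H E[X_H] = 3 · p^{2} = 3 · 1/16 = 3/16.
Numerically: E[X] ≈ 0.1875.

E[X] = 3 · (1/4)^{2} = 3/16 ≈ 0.1875.


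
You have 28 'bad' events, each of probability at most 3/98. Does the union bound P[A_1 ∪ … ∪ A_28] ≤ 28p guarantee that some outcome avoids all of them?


Union bound: P[∪_{i=1}^{28} A_i] ≤ Σ_i P[A_i] ≤ 28·p = 28·(3/98) = 6/7.
Numerically: 6/7 ≈ 0.85714.
Is 6/7 < 1? YES.
Since P[∪ A_i] ≤ 6/7 < 1, the complement has P[∩ A_i^c] ≥ 1 − 6/7 = 1/7 > 0, so some outcome avoids every A_i.

28·p = 6/7 ≈ 0.85714; existence CERTIFIED by the union bound.


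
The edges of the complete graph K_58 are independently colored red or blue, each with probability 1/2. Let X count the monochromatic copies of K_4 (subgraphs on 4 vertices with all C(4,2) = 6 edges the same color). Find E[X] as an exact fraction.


Let X = Σ_S X_S over the C(58, 4) = 424270 subsets S of size 4, where X_S = 1 if the K_4 on S is monochromatic.
For a fixed S, the K_4 on S has C(4, 2) = 6 edges. P[all 6 edges red] = (1/2)^6, and likewise for blue, so P[monochromatic] = 2·(1/2)^6 = 2^{1 − 6} = 1/32.
By linearity of expectation: E[X] = C(58, 4) · 2^{1 − 6} = 424270 · 1/32 = 212135/16.
Numerically: E[X] ≈ 13258.4375.

E[X] = C(58,4)·2^(1−C(4,2)) = 212135/16 ≈ 13258.4375.


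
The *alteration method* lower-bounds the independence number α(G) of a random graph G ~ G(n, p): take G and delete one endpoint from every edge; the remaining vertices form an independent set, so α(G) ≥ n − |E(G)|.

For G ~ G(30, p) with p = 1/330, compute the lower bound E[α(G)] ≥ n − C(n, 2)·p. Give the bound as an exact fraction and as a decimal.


E[|E(G)|] = C(30, 2)·p = 435 · (1/330) = 29/22.
E[α(G)] ≥ n − E[|E(G)|] = 30 − 29/22 = 631/22.
Numerically: ≈ 28.682.
(This is only a lower bound; the true E[α(G)] may be larger.)

E[α(G)] ≥ 631/22 ≈ 28.682.


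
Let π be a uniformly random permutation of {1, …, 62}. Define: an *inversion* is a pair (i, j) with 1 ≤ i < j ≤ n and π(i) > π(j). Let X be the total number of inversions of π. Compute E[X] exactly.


Write X = Σ X_I over the C(62, 2) = 1891 pairs i < j, with X_I the indicator of one inversion.
There are 1891 indicators.
For each fixed pair i < j, the values π(i) and π(j) are two distinct elements of {1, …, 62} in uniformly random order; by symmetry P[π(i) > π(j)] = 1/2.
By linearity: E[X] = 1891 · (1/2) = C(62, 2) · (1/2) = 1891/2 = 1891/2 ≈ 945.50000.

E[X] = 1891/2 = 945.50000.


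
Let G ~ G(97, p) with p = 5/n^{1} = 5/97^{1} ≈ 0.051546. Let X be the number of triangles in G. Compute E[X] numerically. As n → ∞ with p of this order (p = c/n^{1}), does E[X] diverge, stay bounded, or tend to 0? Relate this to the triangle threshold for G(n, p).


Number of potential triangles: C(97, 3) = 147440.
Each occurs with probability p³ ≈ (0.051546)³ ≈ 1.3696034e-04.
By linearity: E[X] = C(97, 3)·p³ ≈ 147440 · 1.3696034e-04 ≈ 20.19343.
Here α = 1, so p = 5/n is exactly at the triangle threshold p ~ 1/n. Asymptotically E[X] → c³/6 = 5³/6 = 125/6 ≈ 20.83333, a bounded constant. In this regime the triangle count is asymptotically Poisson(c³/6).

E[X] ≈ 20.19343; in regime p = Θ(1/n^{1}) E[X] stays bounded (at the triangle threshold p ~ 1/n).


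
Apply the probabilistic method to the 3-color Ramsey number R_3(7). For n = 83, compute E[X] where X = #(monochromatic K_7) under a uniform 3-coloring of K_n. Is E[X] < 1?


E[X] = C(83, 7) · 3^{1 − 21} = 4151918628 · 3^{−20} = 4151918628/3486784401.
As a reduced fraction: E[X] = 153774764/129140163 ≈ 1.1907586.
Is E[X] < 1? NO.
Since E[X] ≥ 1, the first-moment bound is inconclusive at n = 83; it does NOT by itself certify R_3(7) > 83.

E[X] = 153774764/129140163 ≈ 1.1907586; E[X] ≥ 1; first-moment method inconclusive here.


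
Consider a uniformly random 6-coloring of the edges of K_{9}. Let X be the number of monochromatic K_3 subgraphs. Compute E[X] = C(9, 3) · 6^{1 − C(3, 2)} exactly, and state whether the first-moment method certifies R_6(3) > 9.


E[X] = C(9, 3) · 6^{1 − 3} = 84 · 6^{−2} = 84/36.
As a reduced fraction: E[X] = 7/3 ≈ 2.3333333.
Is E[X] < 1? NO.
Since E[X] ≥ 1, the first-moment bound is inconclusive at n = 9; it does NOT by itself certify R_6(3) > 9.

E[X] = 7/3 ≈ 2.3333333; E[X] ≥ 1; first-moment method inconclusive here.


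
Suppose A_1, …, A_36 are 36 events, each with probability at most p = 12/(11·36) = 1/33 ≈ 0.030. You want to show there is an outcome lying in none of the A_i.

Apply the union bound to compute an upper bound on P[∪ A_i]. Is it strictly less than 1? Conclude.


Union bound: P[∪_{i=1}^{36} A_i] ≤ Σ_i P[A_i] ≤ 36·p = 36·(1/33) = 12/11.
Numerically: 12/11 ≈ 1.091.
Is 12/11 < 1? NO.
Since the bound 12/11 is ≥ 1, the union bound is uninformative here; it does NOT by itself certify existence.

36·p = 12/11 ≈ 1.091; existence NOT certified by the union bound.


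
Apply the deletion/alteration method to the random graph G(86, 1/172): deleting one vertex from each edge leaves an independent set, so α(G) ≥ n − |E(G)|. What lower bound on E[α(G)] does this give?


E[|E(G)|] = C(86, 2)·p = 3655 · (1/172) = 85/4.
E[α(G)] ≥ n − E[|E(G)|] = 86 − 85/4 = 259/4.
Numerically: ≈ 64.7500.
(This is only a lower bound; the true E[α(G)] may be larger.)

E[α(G)] ≥ 259/4 ≈ 64.7500.


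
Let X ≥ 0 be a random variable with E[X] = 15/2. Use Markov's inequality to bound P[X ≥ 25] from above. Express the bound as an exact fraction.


μ = E[X] = 15/2, a = 25.
Markov: P[X ≥ 25] ≤ μ/a = (15/2)/25 = 3/10.
Numerically: ≈ 0.3000.
(Since a = 25 > μ = 7.5000, the bound 3/10 is < 1 and informative.)

P[X ≥ 25] ≤ 3/10 ≈ 0.3000.


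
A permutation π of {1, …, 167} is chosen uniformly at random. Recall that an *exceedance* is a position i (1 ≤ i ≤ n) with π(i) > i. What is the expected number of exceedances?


Write X = Σ_{i=1}^{167} X_i, where X_i = 1_{π(i) > i}.
For each fixed i, π(i) is uniform over {1, …, 167} (marginal of a uniform permutation), so P[π(i) > i] = (n − i)/n. Summing: Σ_{i=1}^{167} (n − i)/n = (0 + 1 + … + 166)/167 = 167(167 − 1)/(2·167) = (167 − 1)/2.
Hence E[X] = Σ_{i=1}^{167} (167 − i)/167 = 83 ≈ 83.000.

E[X] = 83 = 83.000.


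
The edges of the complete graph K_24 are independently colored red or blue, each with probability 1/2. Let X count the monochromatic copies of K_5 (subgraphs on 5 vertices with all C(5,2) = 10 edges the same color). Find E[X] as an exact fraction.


Let X = Σ_S X_S over the C(24, 5) = 42504 subsets S of size 5, where X_S = 1 if the K_5 on S is monochromatic.
For a fixed S, the K_5 on S has C(5, 2) = 10 edges. P[all 10 edges red] = (1/2)^10, and likewise for blue, so P[monochromatic] = 2·(1/2)^10 = 2^{1 − 10} = 1/512.
By linearity: E[X] = C(24, 5) · 2^{1 − 10} = 42504 · 1/512 = 5313/64.
Numerically: E[X] ≈ 83.01562.

E[X] = C(24,5)·2^(1−C(5,2)) = 5313/64 ≈ 83.01562.


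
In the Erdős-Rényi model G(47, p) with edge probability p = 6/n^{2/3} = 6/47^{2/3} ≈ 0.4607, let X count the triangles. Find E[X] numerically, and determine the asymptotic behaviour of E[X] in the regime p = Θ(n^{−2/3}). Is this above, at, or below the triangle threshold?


Number of potential triangles: C(47, 3) = 16215.
Each occurs with probability p³ ≈ (0.4607)³ ≈ 9.7781802e-02.
By linearity: E[X] = C(47, 3)·p³ ≈ 16215 · 9.7781802e-02 ≈ 1585.53191.
Since α = 2/3 < 1, p = c/n^{2/3} ≫ 1/n is above the triangle threshold p ~ 1/n. Asymptotically E[X] ~ (c³/6)·n^{3(1−α)} = (6³/6)·n^{1} → ∞; triangles are abundant w.h.p.

E[X] ≈ 1585.53191; in regime p = Θ(1/n^{2/3}) E[X] diverges (above the triangle threshold p ~ 1/n).


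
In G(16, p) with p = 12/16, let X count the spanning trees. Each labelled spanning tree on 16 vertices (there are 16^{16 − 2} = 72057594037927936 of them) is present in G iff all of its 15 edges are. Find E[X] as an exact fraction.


K_16 has 16^{16 − 2} = 72057594037927936 labelled spanning trees.
For each such spanning tree H, let X_H = 1 if all 15 edges of H are present in G. Then P[X_H = 1] = p^{15} = (3/4)^{15} = 14348907/1073741824.
Summing the indicators: E[X] = Σ_H E[X_H] = 72057594037927936 · p^{15} = 72057594037927936 · 14348907/1073741824 = 962938848411648.
Numerically: E[X] ≈ 9.63e+14.

E[X] = 72057594037927936 · (3/4)^{15} = 962938848411648 ≈ 9.63e+14.


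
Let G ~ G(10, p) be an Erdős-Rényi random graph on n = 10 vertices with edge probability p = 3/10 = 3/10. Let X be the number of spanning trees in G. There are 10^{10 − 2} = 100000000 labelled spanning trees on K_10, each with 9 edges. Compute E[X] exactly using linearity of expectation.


K_10 has 10^{10 − 2} = 100000000 labelled spanning trees.
For each such spanning tree H, let X_H = 1 if all 9 edges of H are present in G. Then P[X_H = 1] = p^{9} = (3/10)^{9} = 19683/1000000000.
By linearity of expectation: E[X] = Σ_H E[X_H] = 100000000 · p^{9} = 100000000 · 19683/1000000000 = 19683/10.
Numerically: E[X] ≈ 1.97e+03.

E[X] = 100000000 · (3/10)^{9} = 19683/10 ≈ 1.97e+03.


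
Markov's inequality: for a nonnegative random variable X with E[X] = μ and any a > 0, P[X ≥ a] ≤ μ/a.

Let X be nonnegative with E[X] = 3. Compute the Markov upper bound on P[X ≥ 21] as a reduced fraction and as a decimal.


μ = E[X] = 3, a = 21.
Markov: P[X ≥ 21] ≤ μ/a = (3)/21 = 1/7.
Numerically: ≈ 0.14286.
(Since a = 21 > μ = 3.00000, the bound 1/7 is < 1 and informative.)

P[X ≥ 21] ≤ 1/7 ≈ 0.14286.


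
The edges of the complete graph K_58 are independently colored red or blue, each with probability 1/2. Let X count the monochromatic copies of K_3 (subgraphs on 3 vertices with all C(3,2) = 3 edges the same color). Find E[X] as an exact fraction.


Let X = Σ_S X_S over the C(58, 3) = 30856 subsets S of size 3, where X_S = 1 if the K_3 on S is monochromatic.
For a fixed S, the K_3 on S has C(3, 2) = 3 edges. P[all 3 edges red] = (1/2)^3, and likewise for blue, so P[monochromatic] = 2·(1/2)^3 = 2^{1 − 3} = 1/4.
Summing: E[X] = C(58, 3) · 2^{1 − 3} = 30856 · 1/4 = 7714.
Numerically: E[X] ≈ 7714.0000.

E[X] = C(58,3)·2^(1−C(3,2)) = 7714 ≈ 7714.0000.


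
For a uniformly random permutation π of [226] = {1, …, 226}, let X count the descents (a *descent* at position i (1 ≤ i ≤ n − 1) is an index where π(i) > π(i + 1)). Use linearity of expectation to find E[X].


Write X = Σ X_I over i = 1, …, 225, with X_I the indicator of one descent.
There are 225 indicators.
For each fixed i, the pair (π(i), π(i+1)) is a uniformly random ordered pair of distinct values from {1, …, 226}; by symmetry P[π(i) > π(i+1)] = 1/2.
By linearity: E[X] = 225 · (1/2) = (226 − 1) · (1/2) = 225/2 ≈ 112.500000.

E[X] = 225/2 = 112.500000.


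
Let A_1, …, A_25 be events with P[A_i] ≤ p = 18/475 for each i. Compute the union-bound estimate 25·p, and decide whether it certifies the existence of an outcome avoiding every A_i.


Union bound: P[∪_{i=1}^{25} A_i] ≤ Σ_i P[A_i] ≤ 25·p = 25·(18/475) = 18/19.
Numerically: 18/19 ≈ 0.9474.
Is 18/19 < 1? YES.
Since P[∪ A_i] ≤ 18/19 < 1, the complement has P[∩ A_i^c] ≥ 1 − 18/19 = 1/19 > 0, so some outcome avoids every A_i.

25·p = 18/19 ≈ 0.9474; existence CERTIFIED by the union bound.


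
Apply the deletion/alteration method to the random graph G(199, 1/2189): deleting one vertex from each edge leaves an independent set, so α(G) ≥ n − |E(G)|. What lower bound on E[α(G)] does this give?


E[|E(G)|] = C(199, 2)·p = 19701 · (1/2189) = 9.
E[α(G)] ≥ n − E[|E(G)|] = 199 − 9 = 190.
Numerically: ≈ 190.000.
(This is only a lower bound; the true E[α(G)] may be larger.)

E[α(G)] ≥ 190 ≈ 190.000.


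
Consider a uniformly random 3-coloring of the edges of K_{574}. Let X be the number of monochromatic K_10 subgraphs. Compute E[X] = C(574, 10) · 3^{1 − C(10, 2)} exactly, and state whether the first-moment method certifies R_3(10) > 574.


E[X] = C(574, 10) · 3^{1 − 45} = 988824035203816502691 · 3^{−44} = 988824035203816502691/984770902183611232881.
As a reduced fraction: E[X] = 109869337244868500299/109418989131512359209 ≈ 1.0041158.
Is E[X] < 1? NO.
Since E[X] ≥ 1, the first-moment bound is inconclusive at n = 574; it does NOT by itself certify R_3(10) > 574.

E[X] = 109869337244868500299/109418989131512359209 ≈ 1.0041158; E[X] ≥ 1; first-moment method inconclusive here.


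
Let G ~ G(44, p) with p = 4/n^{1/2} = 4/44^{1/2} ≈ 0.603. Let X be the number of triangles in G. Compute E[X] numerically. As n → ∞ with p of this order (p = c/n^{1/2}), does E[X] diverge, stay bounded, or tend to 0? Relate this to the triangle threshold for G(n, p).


Number of potential triangles: C(44, 3) = 13244.
Each occurs with probability p³ ≈ (0.603)³ ≈ 2.19281e-01.
By linearity: E[X] = C(44, 3)·p³ ≈ 13244 · 2.19281e-01 ≈ 2904.157.
Since α = 1/2 < 1, p = c/n^{1/2} ≫ 1/n is above the triangle threshold p ~ 1/n. Asymptotically E[X] ~ (c³/6)·n^{3(1−α)} = (4³/6)·n^{1.5} → ∞; triangles are abundant w.h.p.

E[X] ≈ 2904.157; in regime p = Θ(1/n^{1/2}) E[X] diverges (above the triangle threshold p ~ 1/n).


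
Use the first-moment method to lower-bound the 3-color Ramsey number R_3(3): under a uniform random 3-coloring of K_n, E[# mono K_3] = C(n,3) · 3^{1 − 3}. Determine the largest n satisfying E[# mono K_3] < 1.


We need C(n, 3) · 3^{1 − 3} < 1, i.e. C(n, 3) < 3^{3 − 1} = 9.
Check values of n near the boundary:
  n = 3: C(3, 3) = 1; 1 < 9? YES
  n = 4: C(4, 3) = 4; 4 < 9? YES
  n = 5: C(5, 3) = 10; 10 < 9? NO
  n = 6: C(6, 3) = 20; 20 < 9? NO
  n = 7: C(7, 3) = 35; 35 < 9? NO
The largest n with C(n, 3) < 9 is n = 4 (where E[X] = 4/9 ≈ 0.4444). Hence R_3(3) > 4, i.e. R_3(3) ≥ 5.

Largest n = 4; hence R_3(3) > 4.


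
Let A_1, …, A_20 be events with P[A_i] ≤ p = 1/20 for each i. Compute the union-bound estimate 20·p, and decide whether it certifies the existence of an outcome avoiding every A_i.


Union bound: P[∪_{i=1}^{20} A_i] ≤ Σ_i P[A_i] ≤ 20·p = 20·(1/20) = 1.
Numerically: 1 ≈ 1.0000000.
Is 1 < 1? NO.
Since the bound 1 is ≥ 1, the union bound is uninformative here; it does NOT by itself certify existence.

20·p = 1 ≈ 1.0000000; existence NOT certified by the union bound.


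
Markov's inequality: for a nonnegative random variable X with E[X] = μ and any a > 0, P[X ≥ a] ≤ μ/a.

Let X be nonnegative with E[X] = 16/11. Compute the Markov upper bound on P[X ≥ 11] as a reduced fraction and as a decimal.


μ = E[X] = 16/11, a = 11.
Markov: P[X ≥ 11] ≤ μ/a = (16/11)/11 = 16/121.
Numerically: ≈ 0.1322.
(Since a = 11 > μ = 1.4545, the bound 16/121 is < 1 and informative.)

P[X ≥ 11] ≤ 16/121 ≈ 0.1322.


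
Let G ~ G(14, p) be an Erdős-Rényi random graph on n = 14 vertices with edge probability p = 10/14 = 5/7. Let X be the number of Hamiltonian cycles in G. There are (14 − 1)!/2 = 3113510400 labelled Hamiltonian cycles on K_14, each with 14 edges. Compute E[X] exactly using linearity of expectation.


K_14 has (14 − 1)!/2 = 3113510400 labelled Hamiltonian cycles.
For each such Hamiltonian cycle H, let X_H = 1 if all 14 edges of H are present in G. Then P[X_H = 1] = p^{14} = (5/7)^{14} = 6103515625/678223072849.
Summing the indicators: E[X] = Σ_H E[X_H] = 3113510400 · p^{14} = 3113510400 · 6103515625/678223072849 = 2714765625000000000/96889010407.
Numerically: E[X] ≈ 2.8e+07.

E[X] = 3113510400 · (5/7)^{14} = 2714765625000000000/96889010407 ≈ 2.8e+07.


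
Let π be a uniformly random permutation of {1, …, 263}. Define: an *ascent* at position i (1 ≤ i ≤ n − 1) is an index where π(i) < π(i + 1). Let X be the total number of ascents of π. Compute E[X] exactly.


Write X = Σ X_I over i = 1, …, 262, with X_I the indicator of one ascent.
There are 262 indicators.
For each fixed i, the pair (π(i), π(i+1)) is a uniformly random ordered pair of distinct values from {1, …, 263}; by symmetry P[π(i) < π(i+1)] = 1/2.
By linearity: E[X] = 262 · (1/2) = (263 − 1) · (1/2) = 131 ≈ 131.000000.

E[X] = 131 = 131.000000.


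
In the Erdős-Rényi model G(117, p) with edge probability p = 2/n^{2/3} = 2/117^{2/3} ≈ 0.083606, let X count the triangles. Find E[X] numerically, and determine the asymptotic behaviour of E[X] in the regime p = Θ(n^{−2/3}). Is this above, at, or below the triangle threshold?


Number of potential triangles: C(117, 3) = 260130.
Each occurs with probability p³ ≈ (0.083606)³ ≈ 5.8441084e-04.
By linearity: E[X] = C(117, 3)·p³ ≈ 260130 · 5.8441084e-04 ≈ 152.02279.
Since α = 2/3 < 1, p = c/n^{2/3} ≫ 1/n is above the triangle threshold p ~ 1/n. Asymptotically E[X] ~ (c³/6)·n^{3(1−α)} = (2³/6)·n^{1} → ∞; triangles are abundant w.h.p.

E[X] ≈ 152.02279; in regime p = Θ(1/n^{2/3}) E[X] diverges (above the triangle threshold p ~ 1/n).


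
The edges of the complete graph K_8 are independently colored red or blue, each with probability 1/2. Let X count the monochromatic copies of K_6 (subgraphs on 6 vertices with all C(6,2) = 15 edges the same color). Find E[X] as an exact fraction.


Let X = Σ_S X_S over the C(8, 6) = 28 subsets S of size 6, where X_S = 1 if the K_6 on S is monochromatic.
For a fixed S, the K_6 on S has C(6, 2) = 15 edges. P[all 15 edges red] = (1/2)^15, and likewise for blue, so P[monochromatic] = 2·(1/2)^15 = 2^{1 − 15} = 1/16384.
By linearity of expectation: E[X] = C(8, 6) · 2^{1 − 15} = 28 · 1/16384 = 7/4096.
Numerically: E[X] ≈ 0.00171.

E[X] = C(8,6)·2^(1−C(6,2)) = 7/4096 ≈ 0.00171.


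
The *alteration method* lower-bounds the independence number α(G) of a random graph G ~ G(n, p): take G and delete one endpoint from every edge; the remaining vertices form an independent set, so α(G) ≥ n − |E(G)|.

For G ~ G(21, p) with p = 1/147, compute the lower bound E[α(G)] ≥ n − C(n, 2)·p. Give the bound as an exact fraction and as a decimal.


E[|E(G)|] = C(21, 2)·p = 210 · (1/147) = 10/7.
E[α(G)] ≥ n − E[|E(G)|] = 21 − 10/7 = 137/7.
Numerically: ≈ 19.5714.
(This is only a lower bound; the true E[α(G)] may be larger.)

E[α(G)] ≥ 137/7 ≈ 19.5714.


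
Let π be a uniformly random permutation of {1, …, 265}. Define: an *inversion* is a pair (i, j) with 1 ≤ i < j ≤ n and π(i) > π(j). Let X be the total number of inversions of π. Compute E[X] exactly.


Write X = Σ X_I over the C(265, 2) = 34980 pairs i < j, with X_I the indicator of one inversion.
There are 34980 indicators.
For each fixed pair i < j, the values π(i) and π(j) are two distinct elements of {1, …, 265} in uniformly random order; by symmetry P[π(i) > π(j)] = 1/2.
By linearity: E[X] = 34980 · (1/2) = C(265, 2) · (1/2) = 34980/2 = 17490 ≈ 17490.00000.

E[X] = 17490 = 17490.00000.


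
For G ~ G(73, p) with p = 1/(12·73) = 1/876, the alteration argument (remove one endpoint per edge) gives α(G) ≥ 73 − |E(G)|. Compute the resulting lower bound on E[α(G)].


E[|E(G)|] = C(73, 2)·p = 2628 · (1/876) = 3.
E[α(G)] ≥ n − E[|E(G)|] = 73 − 3 = 70.
Numerically: ≈ 70.000000.
(This is only a lower bound; the true E[α(G)] may be larger.)

E[α(G)] ≥ 70 ≈ 70.000000.


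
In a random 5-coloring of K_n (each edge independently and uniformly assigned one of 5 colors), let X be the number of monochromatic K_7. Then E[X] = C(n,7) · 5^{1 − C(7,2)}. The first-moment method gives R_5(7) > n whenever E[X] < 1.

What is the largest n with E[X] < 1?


We need C(n, 7) · 5^{1 − 21} < 1, i.e. C(n, 7) < 5^{21 − 1} = 95367431640625.
Check values of n near the boundary:
  n = 333: C(333, 7) = 84549532139028; 84549532139028 < 95367431640625? YES
  n = 334: C(334, 7) = 86359460961576; 86359460961576 < 95367431640625? YES
  n = 335: C(335, 7) = 88202498238195; 88202498238195 < 95367431640625? YES
  n = 336: C(336, 7) = 90079147136880; 90079147136880 < 95367431640625? YES
  n = 337: C(337, 7) = 91989916924632; 91989916924632 < 95367431640625? YES
  n = 338: C(338, 7) = 93935323022736; 93935323022736 < 95367431640625? YES
  n = 339: C(339, 7) = 95915887062372; 95915887062372 < 95367431640625? NO
  n = 340: C(340, 7) = 97932136940560; 97932136940560 < 95367431640625? NO
  n = 341: C(341, 7) = 99984606876440; 99984606876440 < 95367431640625? NO
The largest n with C(n, 7) < 95367431640625 is n = 338 (where E[X] = 93935323022736/95367431640625 ≈ 0.9850). Hence R_5(7) > 338, i.e. R_5(7) ≥ 339.

Largest n = 338; hence R_5(7) > 338.


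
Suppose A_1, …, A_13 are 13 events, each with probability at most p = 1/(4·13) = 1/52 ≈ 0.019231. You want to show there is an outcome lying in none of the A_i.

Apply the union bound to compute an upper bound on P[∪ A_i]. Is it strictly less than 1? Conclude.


Union bound: P[∪_{i=1}^{13} A_i] ≤ Σ_i P[A_i] ≤ 13·p = 13·(1/52) = 1/4.
Numerically: 1/4 ≈ 0.250000.
Is 1/4 < 1? YES.
Since P[∪ A_i] ≤ 1/4 < 1, the complement has P[∩ A_i^c] ≥ 1 − 1/4 = 3/4 > 0, so some outcome avoids every A_i.

13·p = 1/4 ≈ 0.250000; existence CERTIFIED by the union bound.


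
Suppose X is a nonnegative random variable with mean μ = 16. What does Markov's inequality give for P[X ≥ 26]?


μ = E[X] = 16, a = 26.
Markov: P[X ≥ 26] ≤ μ/a = (16)/26 = 8/13.
Numerically: ≈ 0.615385.
(Since a = 26 > μ = 16.000000, the bound 8/13 is < 1 and informative.)

P[X ≥ 26] ≤ 8/13 ≈ 0.615385.


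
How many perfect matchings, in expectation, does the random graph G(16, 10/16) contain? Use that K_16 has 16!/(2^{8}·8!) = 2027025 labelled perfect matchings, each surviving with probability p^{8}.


K_16 has 16!/(2^{8}·8!) = 2027025 labelled perfect matchings.
For each such perfect matching H, let X_H = 1 if all 8 edges of H are present in G. Then P[X_H = 1] = p^{8} = (5/8)^{8} = 390625/16777216.
By linearity: E[X] = Σ_H E[X_H] = 2027025 · p^{8} = 2027025 · 390625/16777216 = 791806640625/16777216.
Numerically: E[X] ≈ 4.72e+04.

E[X] = 2027025 · (5/8)^{8} = 791806640625/16777216 ≈ 4.72e+04.


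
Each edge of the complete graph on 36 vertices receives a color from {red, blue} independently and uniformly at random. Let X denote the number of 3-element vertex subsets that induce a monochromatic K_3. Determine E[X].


Let X = Σ_S X_S over the C(36, 3) = 7140 subsets S of size 3, where X_S = 1 if the K_3 on S is monochromatic.
For a fixed S, the K_3 on S has C(3, 2) = 3 edges. P[all 3 edges red] = (1/2)^3, and likewise for blue, so P[monochromatic] = 2·(1/2)^3 = 2^{1 − 3} = 1/4.
By linearity: E[X] = C(36, 3) · 2^{1 − 3} = 7140 · 1/4 = 1785.
Numerically: E[X] ≈ 1785.000.

E[X] = C(36,3)·2^(1−C(3,2)) = 1785 ≈ 1785.000.


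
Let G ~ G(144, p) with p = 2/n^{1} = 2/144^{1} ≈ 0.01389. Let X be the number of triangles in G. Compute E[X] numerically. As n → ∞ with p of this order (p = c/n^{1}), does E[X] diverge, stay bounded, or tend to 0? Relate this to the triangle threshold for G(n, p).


Number of potential triangles: C(144, 3) = 487344.
Each occurs with probability p³ ≈ (0.01389)³ ≈ 2.679184e-06.
By linearity: E[X] = C(144, 3)·p³ ≈ 487344 · 2.679184e-06 ≈ 1.3057.
Here α = 1, so p = 2/n is exactly at the triangle threshold p ~ 1/n. Asymptotically E[X] → c³/6 = 2³/6 = 4/3 ≈ 1.3333, a bounded constant. In this regime the triangle count is asymptotically Poisson(c³/6).

E[X] ≈ 1.3057; in regime p = Θ(1/n^{1}) E[X] stays bounded (at the triangle threshold p ~ 1/n).


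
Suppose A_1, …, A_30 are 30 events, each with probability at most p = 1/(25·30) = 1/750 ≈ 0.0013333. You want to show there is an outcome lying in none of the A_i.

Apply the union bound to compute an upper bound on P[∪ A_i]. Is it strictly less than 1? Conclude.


Union bound: P[∪_{i=1}^{30} A_i] ≤ Σ_i P[A_i] ≤ 30·p = 30·(1/750) = 1/25.
Numerically: 1/25 ≈ 0.0400000.
Is 1/25 < 1? YES.
Since P[∪ A_i] ≤ 1/25 < 1, the complement has P[∩ A_i^c] ≥ 1 − 1/25 = 24/25 > 0, so some outcome avoids every A_i.

30·p = 1/25 ≈ 0.0400000; existence CERTIFIED by the union bound.


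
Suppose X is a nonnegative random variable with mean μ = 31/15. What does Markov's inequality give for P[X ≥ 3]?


μ = E[X] = 31/15, a = 3.
Markov: P[X ≥ 3] ≤ μ/a = (31/15)/3 = 31/45.
Numerically: ≈ 0.68889.
(Since a = 3 > μ = 2.06667, the bound 31/45 is < 1 and informative.)

P[X ≥ 3] ≤ 31/45 ≈ 0.68889.


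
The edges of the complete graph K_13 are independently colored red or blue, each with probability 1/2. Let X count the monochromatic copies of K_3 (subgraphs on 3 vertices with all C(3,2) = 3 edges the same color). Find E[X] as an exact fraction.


Let X = Σ_S X_S over the C(13, 3) = 286 subsets S of size 3, where X_S = 1 if the K_3 on S is monochromatic.
For a fixed S, the K_3 on S has C(3, 2) = 3 edges. P[all 3 edges red] = (1/2)^3, and likewise for blue, so P[monochromatic] = 2·(1/2)^3 = 2^{1 − 3} = 1/4.
By linearity: E[X] = C(13, 3) · 2^{1 − 3} = 286 · 1/4 = 143/2.
Numerically: E[X] ≈ 71.500000.

E[X] = C(13,3)·2^(1−C(3,2)) = 143/2 ≈ 71.500000.


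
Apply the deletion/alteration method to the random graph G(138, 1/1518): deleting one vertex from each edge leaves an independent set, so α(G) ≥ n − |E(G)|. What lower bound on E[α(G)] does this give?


E[|E(G)|] = C(138, 2)·p = 9453 · (1/1518) = 137/22.
E[α(G)] ≥ n − E[|E(G)|] = 138 − 137/22 = 2899/22.
Numerically: ≈ 131.77273.
(This is only a lower bound; the true E[α(G)] may be larger.)

E[α(G)] ≥ 2899/22 ≈ 131.77273.


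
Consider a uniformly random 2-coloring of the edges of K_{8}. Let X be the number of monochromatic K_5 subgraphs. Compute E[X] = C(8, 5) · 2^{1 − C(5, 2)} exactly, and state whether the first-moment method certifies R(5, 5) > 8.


E[X] = C(8, 5) · 2^{1 − 10} = 56 · 2^{−9} = 56/512.
As a reduced fraction: E[X] = 7/64 ≈ 0.109375.
Is E[X] < 1? YES.
Since E[X] < 1, there exists a 2-coloring of K_{8} with no monochromatic K_5; hence R(5, 5) > 8.

E[X] = 7/64 ≈ 0.109375; E[X] < 1, so R(5, 5) > 8.


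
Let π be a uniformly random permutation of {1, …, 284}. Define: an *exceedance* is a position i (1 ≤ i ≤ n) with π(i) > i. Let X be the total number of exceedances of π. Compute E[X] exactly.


Write X = Σ_{i=1}^{284} X_i, where X_i = 1_{π(i) > i}.
For each fixed i, π(i) is uniform over {1, …, 284} (marginal of a uniform permutation), so P[π(i) > i] = (n − i)/n. Summing: Σ_{i=1}^{284} (n − i)/n = (0 + 1 + … + 283)/284 = 284(284 − 1)/(2·284) = (284 − 1)/2.
Hence E[X] = Σ_{i=1}^{284} (284 − i)/284 = 283/2 ≈ 141.5000.

E[X] = 283/2 = 141.5000.


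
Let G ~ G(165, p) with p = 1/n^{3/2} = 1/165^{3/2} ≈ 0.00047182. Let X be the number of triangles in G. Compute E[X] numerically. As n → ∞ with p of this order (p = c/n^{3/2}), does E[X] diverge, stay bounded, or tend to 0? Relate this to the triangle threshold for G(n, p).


Number of potential triangles: C(165, 3) = 735130.
Each occurs with probability p³ ≈ (0.00047182)³ ≈ 1.0503215e-10.
By linearity: E[X] = C(165, 3)·p³ ≈ 735130 · 1.0503215e-10 ≈ 0.00008.
Since α = 3/2 > 1, p = c/n^{3/2} = o(1/n) is below the triangle threshold p ~ 1/n. Asymptotically E[X] ~ (c³/6)·n^{3(1−α)} = (1³/6)·n^{-1.5} → 0, so by Markov's inequality G has no triangles w.h.p.

E[X] ≈ 0.00008; in regime p = Θ(1/n^{3/2}) E[X] tends to 0 (below the triangle threshold p ~ 1/n).


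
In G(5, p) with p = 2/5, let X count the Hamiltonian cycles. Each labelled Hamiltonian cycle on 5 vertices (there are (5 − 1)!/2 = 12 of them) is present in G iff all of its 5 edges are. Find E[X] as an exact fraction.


K_5 has (5 − 1)!/2 = 12 labelled Hamiltonian cycles.
For each such Hamiltonian cycle H, let X_H = 1 if all 5 edges of H are present in G. Then P[X_H = 1] = p^{5} = (2/5)^{5} = 32/3125.
Summing the indicators: E[X] = Σ_H E[X_H] = 12 · p^{5} = 12 · 32/3125 = 384/3125.
Numerically: E[X] ≈ 0.1229.

E[X] = 12 · (2/5)^{5} = 384/3125 ≈ 0.1229.


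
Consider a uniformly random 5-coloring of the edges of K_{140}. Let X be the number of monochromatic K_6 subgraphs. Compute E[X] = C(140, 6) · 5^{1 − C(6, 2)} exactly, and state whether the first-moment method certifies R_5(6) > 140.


E[X] = C(140, 6) · 5^{1 − 15} = 9381724380 · 5^{−14} = 9381724380/6103515625.
As a reduced fraction: E[X] = 1876344876/1220703125 ≈ 1.5371017.
Is E[X] < 1? NO.
Since E[X] ≥ 1, the first-moment bound is inconclusive at n = 140; it does NOT by itself certify R_5(6) > 140.

E[X] = 1876344876/1220703125 ≈ 1.5371017; E[X] ≥ 1; first-moment method inconclusive here.


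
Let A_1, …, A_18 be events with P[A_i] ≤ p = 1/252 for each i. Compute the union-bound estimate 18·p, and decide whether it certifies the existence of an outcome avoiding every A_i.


Union bound: P[∪_{i=1}^{18} A_i] ≤ Σ_i P[A_i] ≤ 18·p = 18·(1/252) = 1/14.
Numerically: 1/14 ≈ 0.071429.
Is 1/14 < 1? YES.
Since P[∪ A_i] ≤ 1/14 < 1, the complement has P[∩ A_i^c] ≥ 1 − 1/14 = 13/14 > 0, so some outcome avoids every A_i.

18·p = 1/14 ≈ 0.071429; existence CERTIFIED by the union bound.


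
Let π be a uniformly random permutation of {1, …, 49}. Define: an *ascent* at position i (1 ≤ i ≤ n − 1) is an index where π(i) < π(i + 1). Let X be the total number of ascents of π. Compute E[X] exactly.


Write X = Σ X_I over i = 1, …, 48, with X_I the indicator of one ascent.
There are 48 indicators.
For each fixed i, the pair (π(i), π(i+1)) is a uniformly random ordered pair of distinct values from {1, …, 49}; by symmetry P[π(i) < π(i+1)] = 1/2.
By linearity: E[X] = 48 · (1/2) = (49 − 1) · (1/2) = 24 ≈ 24.000000.

E[X] = 24 = 24.000000.


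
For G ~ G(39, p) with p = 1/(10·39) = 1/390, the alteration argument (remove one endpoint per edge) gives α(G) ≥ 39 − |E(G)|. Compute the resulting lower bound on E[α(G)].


E[|E(G)|] = C(39, 2)·p = 741 · (1/390) = 19/10.
E[α(G)] ≥ n − E[|E(G)|] = 39 − 19/10 = 371/10.
Numerically: ≈ 37.100.
(This is only a lower bound; the true E[α(G)] may be larger.)

E[α(G)] ≥ 371/10 ≈ 37.100.


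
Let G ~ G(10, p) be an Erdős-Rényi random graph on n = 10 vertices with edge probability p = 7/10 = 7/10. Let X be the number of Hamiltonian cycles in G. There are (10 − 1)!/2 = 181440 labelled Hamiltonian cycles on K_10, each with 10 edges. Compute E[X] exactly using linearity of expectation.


K_10 has (10 − 1)!/2 = 181440 labelled Hamiltonian cycles.
For each such Hamiltonian cycle H, let X_H = 1 if all 10 edges of H are present in G. Then P[X_H = 1] = p^{10} = (7/10)^{10} = 282475249/10000000000.
Summing the indicators: E[X] = Σ_H E[X_H] = 181440 · p^{10} = 181440 · 282475249/10000000000 = 160163466183/31250000.
Numerically: E[X] ≈ 5125.2.

E[X] = 181440 · (7/10)^{10} = 160163466183/31250000 ≈ 5125.2.


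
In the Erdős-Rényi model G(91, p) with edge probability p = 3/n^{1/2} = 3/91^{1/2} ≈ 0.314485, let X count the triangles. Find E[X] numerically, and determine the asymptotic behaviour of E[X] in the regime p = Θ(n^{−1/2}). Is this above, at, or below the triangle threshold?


Number of potential triangles: C(91, 3) = 121485.
Each occurs with probability p³ ≈ (0.314485)³ ≈ 3.11029567e-02.
By linearity: E[X] = C(91, 3)·p³ ≈ 121485 · 3.11029567e-02 ≈ 3778.542694.
Since α = 1/2 < 1, p = c/n^{1/2} ≫ 1/n is above the triangle threshold p ~ 1/n. Asymptotically E[X] ~ (c³/6)·n^{3(1−α)} = (3³/6)·n^{1.5} → ∞; triangles are abundant w.h.p.

E[X] ≈ 3778.542694; in regime p = Θ(1/n^{1/2}) E[X] diverges (above the triangle threshold p ~ 1/n).


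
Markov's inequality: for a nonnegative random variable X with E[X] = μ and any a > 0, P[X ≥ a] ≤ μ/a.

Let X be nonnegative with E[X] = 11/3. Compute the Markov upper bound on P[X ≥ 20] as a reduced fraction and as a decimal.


μ = E[X] = 11/3, a = 20.
Markov: P[X ≥ 20] ≤ μ/a = (11/3)/20 = 11/60.
Numerically: ≈ 0.18333.
(Since a = 20 > μ = 3.66667, the bound 11/60 is < 1 and informative.)

P[X ≥ 20] ≤ 11/60 ≈ 0.18333.


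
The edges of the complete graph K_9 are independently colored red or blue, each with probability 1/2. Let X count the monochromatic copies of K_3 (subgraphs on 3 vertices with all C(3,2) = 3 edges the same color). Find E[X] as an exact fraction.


Let X = Σ_S X_S over the C(9, 3) = 84 subsets S of size 3, where X_S = 1 if the K_3 on S is monochromatic.
For a fixed S, the K_3 on S has C(3, 2) = 3 edges. P[all 3 edges red] = (1/2)^3, and likewise for blue, so P[monochromatic] = 2·(1/2)^3 = 2^{1 − 3} = 1/4.
Summing: E[X] = C(9, 3) · 2^{1 − 3} = 84 · 1/4 = 21.
Numerically: E[X] ≈ 21.000000.

E[X] = C(9,3)·2^(1−C(3,2)) = 21 ≈ 21.000000.
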